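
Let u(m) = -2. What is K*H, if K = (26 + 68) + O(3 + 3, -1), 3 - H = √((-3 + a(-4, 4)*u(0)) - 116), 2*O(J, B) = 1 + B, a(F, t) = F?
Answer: 282 - 94*I*√111 ≈ 282.0 - 990.35*I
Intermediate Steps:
O(J, B) = ½ + B/2 (O(J, B) = (1 + B)/2 = ½ + B/2)
H = 3 - I*√111 (H = 3 - √((-3 - 4*(-2)) - 116) = 3 - √((-3 + 8) - 116) = 3 - √(5 - 116) = 3 - √(-111) = 3 - I*√111 ≈ 3.0 - 10.536*I)
K = 94 (K = (26 + 68) + (½ + (½)*(-1)) = 94 + (½ - ½) = 94 + 0 = 94)
K*H = 94*(3 - I*√111) = 282 - 94*I*√111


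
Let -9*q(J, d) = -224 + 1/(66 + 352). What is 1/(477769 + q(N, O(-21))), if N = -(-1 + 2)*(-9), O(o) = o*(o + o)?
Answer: 3762/1797460609 ≈ 2.0930e-6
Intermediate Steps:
O(o) = 2*o² (O(o) = o*(2*o) = 2*o²)
N = 9 (N = -1*1*(-9) = -1*(-9) = 9)
q(J, d) = 93631/3762 (q(J, d) = -(-224 + 1/(66 + 352))/9 = -(-224 + 1/418)/9 = -⅑*(-93631/418) = 93631/3762)
1/(477769 + q(N, O(-21))) = 1/(477769 + 93631/3762) = 1/(1797460609/3762) = 3762/1797460609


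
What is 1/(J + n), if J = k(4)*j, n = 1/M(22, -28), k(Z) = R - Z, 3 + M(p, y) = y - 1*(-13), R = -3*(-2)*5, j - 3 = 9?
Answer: 18/5615 ≈ 0.0032057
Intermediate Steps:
j = 12 (j = 3 + 9 = 12)
R = 30 (R = 6*5 = 30)
M(p, y) = 10 + y (M(p, y) = -3 + (y - 1*(-13)) = -3 + (y + 13) = -3 + (13 + y) = 10 + y)
k(Z) = 30 - Z
n = -1/18 (n = 1/(10 - 28) = 1/(-18) = -1/18 ≈ -0.055556)
J = 312 (J = (30 - 1*4)*12 = (30 - 4)*12 = 26*12 = 312)
1/(J + n) = 1/(312 - 1/18) = 1/(5615/18) = 18/5615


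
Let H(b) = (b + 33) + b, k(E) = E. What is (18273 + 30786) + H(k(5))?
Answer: 49102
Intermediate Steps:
H(b) = 33 + 2*b (H(b) = (33 + b) + b = 33 + 2*b)
(18273 + 30786) + H(k(5)) = (18273 + 30786) + (33 + 2*5) = 49059 + (33 + 10) = 49059 + 43 = 49102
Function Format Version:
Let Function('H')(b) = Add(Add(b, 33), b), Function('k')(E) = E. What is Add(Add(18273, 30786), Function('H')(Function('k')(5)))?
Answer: 49102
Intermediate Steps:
Function('H')(b) = Add(33, Mul(2, b)) (Function('H')(b) = Add(Add(33, b), b) = Add(33, Mul(2, b)))
Add(Add(18273, 30786), Function('H')(Function('k')(5))) = Add(Add(18273, 30786), Add(33, Mul(2, 5))) = Add(49059, Add(33, 10)) = Add(49059, 43) = 49102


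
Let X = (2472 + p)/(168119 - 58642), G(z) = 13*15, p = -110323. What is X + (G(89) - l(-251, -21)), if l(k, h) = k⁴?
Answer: -434527985971313/109477 ≈ -3.9691e+9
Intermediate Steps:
G(z) = 195
X = -107851/109477 (X = (2472 - 110323)/(168119 - 58642) = -107851/109477 ≈ -0.98515)
X + (G(89) - l(-251, -21)) = -107851/109477 + (195 - 1*(-251)⁴) = -107851/109477 + (195 - 1*3969126001) = -107851/109477 + (195 - 3969126001) = -107851/109477 - 3969125806 = -434527985971313/109477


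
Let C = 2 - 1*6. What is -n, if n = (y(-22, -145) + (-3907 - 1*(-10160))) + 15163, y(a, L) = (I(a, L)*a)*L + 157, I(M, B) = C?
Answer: -8813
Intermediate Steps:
C = -4 (C = 2 - 6 = -4)
I(M, B) = -4
y(a, L) = 157 - 4*L*a (y(a, L) = (-4*a)*L + 157 = -4*L*a + 157 = 157 - 4*L*a)
n = 8813 (n = ((157 - 4*(-145)*(-22)) + (-3907 - 1*(-10160))) + 15163 = ((157 - 12760) + (-3907 + 10160)) + 15163 = (-12603 + 6253) + 15163 = -6350 + 15163 = 8813)
-n = -1*8813 = -8813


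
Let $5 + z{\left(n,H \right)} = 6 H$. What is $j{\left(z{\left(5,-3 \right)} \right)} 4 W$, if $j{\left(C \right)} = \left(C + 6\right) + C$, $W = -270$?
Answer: $43200$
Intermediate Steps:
$z{\left(n,H \right)} = -5 + 6 H$
$j{\left(C \right)} = 6 + 2 C$ ($j{\left(C \right)} = \left(6 + C\right) + C = 6 + 2 C$)
$j{\left(z{\left(5,-3 \right)} \right)} 4 W = \left(6 + 2 \left(-5 + 6 \left(-3\right)\right)\right) 4 \left(-270\right) = \left(6 + 2 \left(-5 - 18\right)\right) 4 \left(-270\right) = \left(6 + 2 \left(-23\right)\right) 4 \left(-270\right) = \left(6 - 46\right) 4 \left(-270\right) = \left(-40\right) 4 \left(-270\right) = \left(-160\right) \left(-270\right) = 43200$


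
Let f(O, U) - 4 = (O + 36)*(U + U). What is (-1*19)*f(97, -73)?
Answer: 368866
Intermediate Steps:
f(O, U) = 4 + 2*U*(36 + O) (f(O, U) = 4 + (O + 36)*(U + U) = 4 + (36 + O)*(2*U) = 4 + 2*U*(36 + O))
(-1*19)*f(97, -73) = (-1*19)*(4 + 72*(-73) + 2*97*(-73)) = -19*(4 - 5256 - 14162) = -19*(-19414) = 368866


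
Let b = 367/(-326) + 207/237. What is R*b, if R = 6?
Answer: -19497/12877 ≈ -1.5141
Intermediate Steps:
b = -6499/25754 (b = 367*(-1/326) + 207*(1/237) = -367/326 + 69/79 = -6499/25754 ≈ -0.25235)
R*b = 6*(-6499/25754) = -19497/12877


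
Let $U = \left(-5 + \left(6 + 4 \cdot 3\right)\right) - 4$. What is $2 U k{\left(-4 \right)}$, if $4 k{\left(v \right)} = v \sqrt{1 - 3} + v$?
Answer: $-18 - 18 i \sqrt{2} \approx -18.0 - 25.456 i$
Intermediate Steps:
$U = 9$ ($U = \left(-5 + \left(6 + 12\right)\right) - 4 = \left(-5 + 18\right) - 4 = 13 - 4 = 9$)
$k{\left(v \right)} = \frac{v}{4} + \frac{i v \sqrt{2}}{4}$ ($k{\left(v \right)} = \frac{v \sqrt{1 - 3} + v}{4} = \frac{v \sqrt{-2} + v}{4} = \frac{v i \sqrt{2} + v}{4} = \frac{i v \sqrt{2} + v}{4} = \frac{v + i v \sqrt{2}}{4} = \frac{v}{4} + \frac{i v \sqrt{2}}{4}$)
$2 U k{\left(-4 \right)} = 2 \cdot 9 \cdot \frac{1}{4} \left(-4\right) \left(1 + i \sqrt{2}\right) = 18 \left(-1 - i \sqrt{2}\right) = -18 - 18 i \sqrt{2}$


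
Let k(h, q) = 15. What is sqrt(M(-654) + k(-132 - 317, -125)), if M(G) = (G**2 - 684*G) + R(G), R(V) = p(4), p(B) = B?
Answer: sqrt(875071) ≈ 935.45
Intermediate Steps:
R(V) = 4
M(G) = 4 + G**2 - 684*G (M(G) = (G**2 - 684*G) + 4 = 4 + G**2 - 684*G)
sqrt(M(-654) + k(-132 - 317, -125)) = sqrt((4 + (-654)**2 - 684*(-654)) + 15) = sqrt((4 + 427716 + 447336) + 15) = sqrt(875056 + 15) = sqrt(875071)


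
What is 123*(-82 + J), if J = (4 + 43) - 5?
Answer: -4920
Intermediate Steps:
J = 42 (J = 47 - 5 = 42)
123*(-82 + J) = 123*(-82 + 42) = 123*(-40) = -4920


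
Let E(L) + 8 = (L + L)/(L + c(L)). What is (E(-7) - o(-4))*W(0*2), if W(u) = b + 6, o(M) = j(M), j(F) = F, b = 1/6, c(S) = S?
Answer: -37/2 ≈ -18.500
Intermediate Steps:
b = ⅙ ≈ 0.16667
E(L) = -7 (E(L) = -8 + (L + L)/(L + L) = -8 + (2*L)/((2*L)) = -8 + (2*L)*(1/(2*L)) = -8 + 1 = -7)
o(M) = M
W(u) = 37/6 (W(u) = ⅙ + 6 = 37/6)
(E(-7) - o(-4))*W(0*2) = (-7 - 1*(-4))*(37/6) = (-7 + 4)*(37/6) = -3*37/6 = -37/2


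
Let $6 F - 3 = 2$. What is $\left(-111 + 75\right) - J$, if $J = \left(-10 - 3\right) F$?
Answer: $- \frac{151}{6} \approx -25.167$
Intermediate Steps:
$F = \frac{5}{6}$ ($F = \frac{1}{2} + \frac{1}{6} \cdot 2 = \frac{1}{2} + \frac{1}{3} = \frac{5}{6} \approx 0.83333$)
$J = - \frac{65}{6}$ ($J = \left(-10 - 3\right) \frac{5}{6} = \left(-13\right) \frac{5}{6} = - \frac{65}{6} \approx -10.833$)
$\left(-111 + 75\right) - J = \left(-111 + 75\right) - - \frac{65}{6} = -36 + \frac{65}{6} = - \frac{151}{6}$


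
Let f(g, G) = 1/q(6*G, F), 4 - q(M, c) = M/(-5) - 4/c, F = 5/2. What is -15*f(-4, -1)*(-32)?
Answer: 1200/11 ≈ 109.09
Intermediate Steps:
F = 5/2 (F = 5*(1/2) = 5/2 ≈ 2.5000)
q(M, c) = 4 + 4/c + M/5 (q(M, c) = 4 - (M/(-5) - 4/c) = 4 - (M*(-1/5) - 4/c) = 4 - (-M/5 - 4/c) = 4 - (-4/c - M/5) = 4 + (4/c + M/5) = 4 + 4/c + M/5)
f(g, G) = 1/(28/5 + 6*G/5) (f(g, G) = 1/(4 + 4/(5/2) + (6*G)/5) = 1/(4 + 4*(2/5) + 6*G/5) = 1/(4 + 8/5 + 6*G/5) = 1/(28/5 + 6*G/5))
-15*f(-4, -1)*(-32) = -15*(5/(2*(14 + 3*(-1))))*(-32) = -15*(5/(2*(14 - 3)))*(-32) = -15*((5/2)/11)*(-32) = -15*((5/2)*(1/11))*(-32) = -15*(5/22)*(-32) = -75*(-32)/22 = -1*(-1200/11) = 1200/11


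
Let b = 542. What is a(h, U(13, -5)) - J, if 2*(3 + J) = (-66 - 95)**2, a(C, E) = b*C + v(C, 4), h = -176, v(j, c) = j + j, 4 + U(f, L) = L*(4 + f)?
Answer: -217403/2 ≈ -1.0870e+5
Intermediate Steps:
U(f, L) = -4 + L*(4 + f)
v(j, c) = 2*j
a(C, E) = 544*C (a(C, E) = 542*C + 2*C = 544*C)
J = 25915/2 (J = -3 + (-66 - 95)**2/2 = -3 + (1/2)*(-161)**2 = -3 + (1/2)*25921 = -3 + 25921/2 = 25915/2 ≈ 12958.)
a(h, U(13, -5)) - J = 544*(-176) - 1*25915/2 = -95744 - 25915/2 = -217403/2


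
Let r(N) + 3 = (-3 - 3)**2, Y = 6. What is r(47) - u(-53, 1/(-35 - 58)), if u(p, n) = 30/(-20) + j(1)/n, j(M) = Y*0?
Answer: 69/2 ≈ 34.500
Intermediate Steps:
r(N) = 33 (r(N) = -3 + (-3 - 3)**2 = -3 + (-6)**2 = -3 + 36 = 33)
j(M) = 0 (j(M) = 6*0 = 0)
u(p, n) = -3/2 (u(p, n) = 30/(-20) + 0/n = 30*(-1/20) + 0 = -3/2 + 0 = -3/2)
r(47) - u(-53, 1/(-35 - 58)) = 33 - 1*(-3/2) = 33 + 3/2 = 69/2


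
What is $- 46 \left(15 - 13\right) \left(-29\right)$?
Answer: $2668$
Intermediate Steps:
$- 46 \left(15 - 13\right) \left(-29\right) = \left(-46\right) 2 \left(-29\right) = \left(-92\right) \left(-29\right) = 2668$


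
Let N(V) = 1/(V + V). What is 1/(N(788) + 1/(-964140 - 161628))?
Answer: 55444074/35131 ≈ 1578.2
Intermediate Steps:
N(V) = 1/(2*V)
1/(N(788) + 1/(-964140 - 161628)) = 1/((½)/788 + 1/(-964140 - 161628)) = 1/((½)*(1/788) + 1/(-1125768)) = 1/(1/1576 - 1/1125768) = 1/(35131/55444074) = 55444074/35131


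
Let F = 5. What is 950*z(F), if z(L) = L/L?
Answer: 950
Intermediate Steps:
z(L) = 1
950*z(F) = 950*1 = 950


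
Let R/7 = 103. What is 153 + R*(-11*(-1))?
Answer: 8084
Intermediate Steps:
R = 721 (R = 7*103 = 721)
153 + R*(-11*(-1)) = 153 + 721*(-11*(-1)) = 153 + 721*11 = 153 + 7931 = 8084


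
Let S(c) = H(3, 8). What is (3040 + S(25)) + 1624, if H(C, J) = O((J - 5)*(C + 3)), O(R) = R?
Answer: 4682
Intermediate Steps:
H(C, J) = (-5 + J)*(3 + C) (H(C, J) = (J - 5)*(C + 3) = (-5 + J)*(3 + C))
S(c) = 18 (S(c) = -15 - 5*3 + 3*8 + 3*8 = -15 - 15 + 24 + 24 = 18)
(3040 + S(25)) + 1624 = (3040 + 18) + 1624 = 3058 + 1624 = 4682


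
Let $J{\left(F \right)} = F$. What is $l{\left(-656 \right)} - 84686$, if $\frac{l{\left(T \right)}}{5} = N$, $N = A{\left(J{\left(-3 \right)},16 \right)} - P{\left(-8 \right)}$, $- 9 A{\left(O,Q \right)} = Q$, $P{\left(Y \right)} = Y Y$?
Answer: $- \frac{765134}{9} \approx -85015.0$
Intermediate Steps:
$P{\left(Y \right)} = Y^{2}$
$A{\left(O,Q \right)} = - \frac{Q}{9}$
$N = - \frac{592}{9}$ ($N = \left(- \frac{1}{9}\right) 16 - \left(-8\right)^{2} = - \frac{16}{9} - 64 = - \frac{592}{9} \approx -65.778$)
$l{\left(T \right)} = - \frac{2960}{9}$ ($l{\left(T \right)} = 5 \left(- \frac{592}{9}\right) = - \frac{2960}{9}$)
$l{\left(-656 \right)} - 84686 = - \frac{2960}{9} - 84686 = - \frac{765134}{9}$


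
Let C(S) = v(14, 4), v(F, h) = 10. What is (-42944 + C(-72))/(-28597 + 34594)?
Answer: -42934/5997 ≈ -7.1592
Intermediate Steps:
C(S) = 10
(-42944 + C(-72))/(-28597 + 34594) = (-42944 + 10)/(-28597 + 34594) = -42934/5997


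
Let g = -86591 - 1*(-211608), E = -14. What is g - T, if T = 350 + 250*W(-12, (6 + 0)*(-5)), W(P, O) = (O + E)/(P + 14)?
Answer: 130167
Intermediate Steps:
g = 125017 (g = -86591 + 211608 = 125017)
W(P, O) = (-14 + O)/(14 + P) (W(P, O) = (O - 14)/(P + 14) = (-14 + O)/(14 + P))
T = -5150 (T = 350 + 250*((-14 + (6 + 0)*(-5))/(14 - 12)) = 350 + 250*((-14 + 6*(-5))/2) = 350 + 250*((-14 - 30)/2) = 350 + 250*((1/2)*(-44)) = 350 + 250*(-22) = 350 - 5500 = -5150)
g - T = 125017 - 1*(-5150) = 125017 + 5150 = 130167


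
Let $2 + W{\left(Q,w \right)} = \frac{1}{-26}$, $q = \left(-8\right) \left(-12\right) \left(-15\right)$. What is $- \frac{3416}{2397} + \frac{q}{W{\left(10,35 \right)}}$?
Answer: $\frac{89562632}{127041} \approx 704.99$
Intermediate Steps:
$q = -1440$ ($q = 96 \left(-15\right) = -1440$)
$W{\left(Q,w \right)} = - \frac{53}{26}$ ($W{\left(Q,w \right)} = -2 + \frac{1}{-26} = -2 - \frac{1}{26} = - \frac{53}{26}$)
$- \frac{3416}{2397} + \frac{q}{W{\left(10,35 \right)}} = - \frac{3416}{2397} - \frac{1440}{- \frac{53}{26}} = \left(-3416\right) \frac{1}{2397} - - \frac{37440}{53} = - \frac{3416}{2397} + \frac{37440}{53} = \frac{89562632}{127041}$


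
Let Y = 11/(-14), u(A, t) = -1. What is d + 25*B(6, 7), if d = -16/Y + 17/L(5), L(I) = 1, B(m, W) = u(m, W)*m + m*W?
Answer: 10311/11 ≈ 937.36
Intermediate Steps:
B(m, W) = -m + W*m (B(m, W) = -m + m*W = -m + W*m)
Y = -11/14 (Y = 11*(-1/14) = -11/14 ≈ -0.78571)
d = 411/11 (d = -16/(-11/14) + 17/1 = -16*(-14/11) + 17*1 = 224/11 + 17 = 411/11 ≈ 37.364)
d + 25*B(6, 7) = 411/11 + 25*(6*(-1 + 7)) = 411/11 + 25*(6*6) = 411/11 + 25*36 = 411/11 + 900 = 10311/11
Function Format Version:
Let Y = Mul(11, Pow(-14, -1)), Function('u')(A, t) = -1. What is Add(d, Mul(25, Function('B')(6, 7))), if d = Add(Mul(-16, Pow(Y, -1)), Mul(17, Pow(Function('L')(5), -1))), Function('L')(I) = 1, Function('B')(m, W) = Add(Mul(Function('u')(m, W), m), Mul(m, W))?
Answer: Rational(10311, 11) ≈ 937.36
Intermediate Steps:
Function('B')(m, W) = Add(Mul(-1, m), Mul(W, m)) (Function('B')(m, W) = Add(Mul(-1, m), Mul(m, W)) = Add(Mul(-1, m), Mul(W, m)))
Y = Rational(-11, 14) (Y = Mul(11, Rational(-1, 14)) = Rational(-11, 14) ≈ -0.78571)
d = Rational(411, 11) (d = Add(Mul(-16, Pow(Rational(-11, 14), -1)), Mul(17, Pow(1, -1))) = Add(Mul(-16, Rational(-14, 11)), Mul(17, 1)) = Add(Rational(224, 11), 17) = Rational(411, 11) ≈ 37.364)
Add(d, Mul(25, Function('B')(6, 7))) = Add(Rational(411, 11), Mul(25, Mul(6, Add(-1, 7)))) = Add(Rational(411, 11), Mul(25, Mul(6, 6))) = Add(Rational(411, 11), Mul(25, 36)) = Add(Rational(411, 11), 900) = Rational(10311, 11)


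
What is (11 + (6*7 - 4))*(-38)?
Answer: -1862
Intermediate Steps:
(11 + (6*7 - 4))*(-38) = (11 + (42 - 4))*(-38) = (11 + 38)*(-38) = 49*(-38) = -1862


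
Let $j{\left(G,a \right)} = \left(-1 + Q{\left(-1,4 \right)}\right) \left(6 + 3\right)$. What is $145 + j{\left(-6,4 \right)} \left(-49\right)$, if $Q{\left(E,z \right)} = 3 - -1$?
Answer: $-1178$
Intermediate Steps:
$Q{\left(E,z \right)} = 4$ ($Q{\left(E,z \right)} = 3 + 1 = 4$)
$j{\left(G,a \right)} = 27$ ($j{\left(G,a \right)} = \left(-1 + 4\right) \left(6 + 3\right) = 3 \cdot 9 = 27$)
$145 + j{\left(-6,4 \right)} \left(-49\right) = 145 + 27 \left(-49\right) = 145 - 1323 = -1178$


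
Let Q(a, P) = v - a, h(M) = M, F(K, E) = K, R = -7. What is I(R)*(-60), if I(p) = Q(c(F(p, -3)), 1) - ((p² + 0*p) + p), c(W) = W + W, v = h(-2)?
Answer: 1800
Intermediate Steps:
v = -2
c(W) = 2*W
Q(a, P) = -2 - a
I(p) = -2 - p² - 3*p (I(p) = (-2 - 2*p) - ((p² + 0*p) + p) = (-2 - 2*p) - ((p² + 0) + p) = (-2 - 2*p) - (p² + p) = (-2 - 2*p) - (p + p²) = (-2 - 2*p) + (-p - p²) = -2 - p² - 3*p)
I(R)*(-60) = (-2 - 1*(-7)² - 3*(-7))*(-60) = (-2 - 1*49 + 21)*(-60) = (-2 - 49 + 21)*(-60) = -30*(-60) = 1800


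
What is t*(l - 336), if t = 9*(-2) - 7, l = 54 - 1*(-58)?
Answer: 5600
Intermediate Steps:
l = 112 (l = 54 + 58 = 112)
t = -25 (t = -18 - 7 = -25)
t*(l - 336) = -25*(112 - 336) = -25*(-224) = 5600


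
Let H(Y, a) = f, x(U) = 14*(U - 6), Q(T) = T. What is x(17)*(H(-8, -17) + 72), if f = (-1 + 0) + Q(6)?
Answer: 11858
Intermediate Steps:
x(U) = -84 + 14*U (x(U) = 14*(-6 + U) = -84 + 14*U)
f = 5 (f = (-1 + 0) + 6 = -1 + 6 = 5)
H(Y, a) = 5
x(17)*(H(-8, -17) + 72) = (-84 + 14*17)*(5 + 72) = (-84 + 238)*77 = 154*77 = 11858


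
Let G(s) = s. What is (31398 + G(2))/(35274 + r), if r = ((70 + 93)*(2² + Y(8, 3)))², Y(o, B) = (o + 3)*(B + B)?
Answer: 15700/65111687 ≈ 0.00024112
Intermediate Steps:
Y(o, B) = 2*B*(3 + o) (Y(o, B) = (3 + o)*(2*B) = 2*B*(3 + o))
r = 130188100 (r = ((70 + 93)*(2² + 2*3*(3 + 8)))² = (163*(4 + 2*3*11))² = (163*(4 + 66))² = (163*70)² = 11410² = 130188100)
(31398 + G(2))/(35274 + r) = (31398 + 2)/(35274 + 130188100) = 31400/130223374 = 31400*(1/130223374) = 15700/65111687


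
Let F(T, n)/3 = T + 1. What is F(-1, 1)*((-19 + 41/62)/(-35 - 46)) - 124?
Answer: -124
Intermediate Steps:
F(T, n) = 3 + 3*T (F(T, n) = 3*(T + 1) = 3*(1 + T) = 3 + 3*T)
F(-1, 1)*((-19 + 41/62)/(-35 - 46)) - 124 = (3 + 3*(-1))*((-19 + 41/62)/(-35 - 46)) - 124 = (3 - 3)*((-19 + 41*(1/62))/(-81)) - 124 = 0*((-19 + 41/62)*(-1/81)) - 124 = 0*(-1137/62*(-1/81)) - 124 = 0*(379/1674) - 124 = 0 - 124 = -124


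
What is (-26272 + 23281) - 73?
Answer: -3064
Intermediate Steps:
(-26272 + 23281) - 73 = -2991 - 73 = -3064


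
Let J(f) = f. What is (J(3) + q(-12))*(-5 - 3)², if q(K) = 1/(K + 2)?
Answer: 928/5 ≈ 185.60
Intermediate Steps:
q(K) = 1/(2 + K)
(J(3) + q(-12))*(-5 - 3)² = (3 + 1/(2 - 12))*(-5 - 3)² = (3 + 1/(-10))*(-8)² = (3 - ⅒)*64 = (29/10)*64 = 928/5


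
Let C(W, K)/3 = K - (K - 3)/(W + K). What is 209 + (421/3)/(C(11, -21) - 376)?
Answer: 1396732/6693 ≈ 208.69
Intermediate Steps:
C(W, K) = 3*K - 3*(-3 + K)/(K + W) (C(W, K) = 3*(K - (K - 3)/(W + K)) = 3*(K - (-3 + K)/(K + W)) = 3*K - 3*(-3 + K)/(K + W))
209 + (421/3)/(C(11, -21) - 376) = 209 + (421/3)/(3*(3 + (-21)² - 1*(-21) - 21*11)/(-21 + 11) - 376) = 209 + (421*(⅓))/(3*(3 + 441 + 21 - 231)/(-10) - 376) = 209 + 421/(3*(3*(-⅒)*234 - 376)) = 209 + 421/(3*(-351/5 - 376)) = 209 + 421/(3*(-2231/5)) = 209 + (421/3)*(-5/2231) = 209 - 2105/6693 = 1396732/6693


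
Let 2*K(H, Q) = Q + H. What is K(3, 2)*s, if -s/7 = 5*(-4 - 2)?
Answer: 525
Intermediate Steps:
K(H, Q) = H/2 + Q/2 (K(H, Q) = (Q + H)/2 = (H + Q)/2 = H/2 + Q/2)
s = 210 (s = -35*(-4 - 2) = -35*(-6) = -7*(-30) = 210)
K(3, 2)*s = ((1/2)*3 + (1/2)*2)*210 = (3/2 + 1)*210 = (5/2)*210 = 525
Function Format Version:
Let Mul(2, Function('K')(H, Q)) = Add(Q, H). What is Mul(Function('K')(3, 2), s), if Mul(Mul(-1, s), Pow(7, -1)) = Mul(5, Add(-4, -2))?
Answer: 525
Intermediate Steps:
Function('K')(H, Q) = Add(Mul(Rational(1, 2), H), Mul(Rational(1, 2), Q)) (Function('K')(H, Q) = Mul(Rational(1, 2), Add(Q, H)) = Mul(Rational(1, 2), Add(H, Q)) = Add(Mul(Rational(1, 2), H), Mul(Rational(1, 2), Q)))
s = 210 (s = Mul(-7, Mul(5, Add(-4, -2))) = Mul(-7, Mul(5, -6)) = Mul(-7, -30) = 210)
Mul(Function('K')(3, 2), s) = Mul(Add(Mul(Rational(1, 2), 3), Mul(Rational(1, 2), 2)), 210) = Mul(Add(Rational(3, 2), 1), 210) = Mul(Rational(5, 2), 210) = 525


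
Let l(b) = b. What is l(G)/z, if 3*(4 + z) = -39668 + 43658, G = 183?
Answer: 61/442 ≈ 0.13801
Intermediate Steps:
z = 1326 (z = -4 + (-39668 + 43658)/3 = -4 + (⅓)*3990 = -4 + 1330 = 1326)
l(G)/z = 183/1326 = 183*(1/1326) = 61/442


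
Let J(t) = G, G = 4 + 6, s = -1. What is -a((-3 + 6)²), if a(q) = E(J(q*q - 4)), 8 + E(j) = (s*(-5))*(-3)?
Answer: 23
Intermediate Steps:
G = 10
J(t) = 10
E(j) = -23 (E(j) = -8 - 1*(-5)*(-3) = -8 + 5*(-3) = -8 - 15 = -23)
a(q) = -23
-a((-3 + 6)²) = -1*(-23) = 23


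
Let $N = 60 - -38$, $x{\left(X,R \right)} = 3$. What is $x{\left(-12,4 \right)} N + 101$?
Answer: $395$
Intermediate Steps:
$N = 98$ ($N = 60 + 38 = 98$)
$x{\left(-12,4 \right)} N + 101 = 3 \cdot 98 + 101 = 294 + 101 = 395$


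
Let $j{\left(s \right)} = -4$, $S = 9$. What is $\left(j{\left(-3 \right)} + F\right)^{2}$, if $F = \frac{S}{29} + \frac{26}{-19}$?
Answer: $\frac{7767369}{303601} \approx 25.584$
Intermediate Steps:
$F = - \frac{583}{551}$ ($F = \frac{9}{29} + \frac{26}{-19} = 9 \cdot \frac{1}{29} + 26 \left(- \frac{1}{19}\right) = \frac{9}{29} - \frac{26}{19} = - \frac{583}{551} \approx -1.0581$)
$\left(j{\left(-3 \right)} + F\right)^{2} = \left(-4 - \frac{583}{551}\right)^{2} = \left(- \frac{2787}{551}\right)^{2} = \frac{7767369}{303601}$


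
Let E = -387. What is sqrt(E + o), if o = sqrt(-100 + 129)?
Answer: sqrt(-387 + sqrt(29)) ≈ 19.535*I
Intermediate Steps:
o = sqrt(29) ≈ 5.3852
sqrt(E + o) = sqrt(-387 + sqrt(29))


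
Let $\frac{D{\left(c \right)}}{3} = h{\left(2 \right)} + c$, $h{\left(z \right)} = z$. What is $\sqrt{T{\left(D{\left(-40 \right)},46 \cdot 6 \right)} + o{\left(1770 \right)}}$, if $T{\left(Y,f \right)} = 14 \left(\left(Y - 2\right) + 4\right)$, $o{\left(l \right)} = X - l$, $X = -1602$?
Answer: $2 i \sqrt{1235} \approx 70.285 i$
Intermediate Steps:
$o{\left(l \right)} = -1602 - l$
$D{\left(c \right)} = 6 + 3 c$ ($D{\left(c \right)} = 3 \left(2 + c\right) = 6 + 3 c$)
$T{\left(Y,f \right)} = 28 + 14 Y$ ($T{\left(Y,f \right)} = 14 \left(\left(-2 + Y\right) + 4\right) = 14 \left(2 + Y\right) = 28 + 14 Y$)
$\sqrt{T{\left(D{\left(-40 \right)},46 \cdot 6 \right)} + o{\left(1770 \right)}} = \sqrt{\left(28 + 14 \left(6 + 3 \left(-40\right)\right)\right) - 3372} = \sqrt{\left(28 + 14 \left(6 - 120\right)\right) - 3372} = \sqrt{\left(28 + 14 \left(-114\right)\right) - 3372} = \sqrt{\left(28 - 1596\right) - 3372} = \sqrt{-1568 - 3372} = \sqrt{-4940} = 2 i \sqrt{1235}$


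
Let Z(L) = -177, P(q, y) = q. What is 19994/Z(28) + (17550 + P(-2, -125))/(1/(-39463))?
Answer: -122571940142/177 ≈ -6.9250e+8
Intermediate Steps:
19994/Z(28) + (17550 + P(-2, -125))/(1/(-39463)) = 19994/(-177) + (17550 - 2)/(1/(-39463)) = 19994*(-1/177) + 17548/(-1/39463) = -19994/177 + 17548*(-39463) = -19994/177 - 692496724 = -122571940142/177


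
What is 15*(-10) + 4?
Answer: -146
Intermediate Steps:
15*(-10) + 4 = -150 + 4 = -146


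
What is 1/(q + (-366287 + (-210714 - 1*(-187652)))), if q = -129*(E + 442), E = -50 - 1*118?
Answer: -1/424695 ≈ -2.3546e-6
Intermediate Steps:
E = -168 (E = -50 - 118 = -168)
q = -35346 (q = -129*(-168 + 442) = -129*274 = -35346)
1/(q + (-366287 + (-210714 - 1*(-187652)))) = 1/(-35346 + (-366287 + (-210714 - 1*(-187652)))) = 1/(-35346 + (-366287 + (-210714 + 187652))) = 1/(-35346 + (-366287 - 23062)) = 1/(-35346 - 389349) = 1/(-424695) = -1/424695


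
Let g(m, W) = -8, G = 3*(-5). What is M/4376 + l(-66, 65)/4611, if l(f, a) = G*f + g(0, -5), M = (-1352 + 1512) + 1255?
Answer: 10821797/20177736 ≈ 0.53632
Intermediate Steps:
G = -15
M = 1415 (M = 160 + 1255 = 1415)
l(f, a) = -8 - 15*f (l(f, a) = -15*f - 8 = -8 - 15*f)
M/4376 + l(-66, 65)/4611 = 1415/4376 + (-8 - 15*(-66))/4611 = 1415*(1/4376) + (-8 + 990)*(1/4611) = 1415/4376 + 982*(1/4611) = 1415/4376 + 982/4611 = 10821797/20177736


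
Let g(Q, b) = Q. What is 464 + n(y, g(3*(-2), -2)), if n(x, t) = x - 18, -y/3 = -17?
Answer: 497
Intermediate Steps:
y = 51 (y = -3*(-17) = 51)
n(x, t) = -18 + x
464 + n(y, g(3*(-2), -2)) = 464 + (-18 + 51) = 464 + 33 = 497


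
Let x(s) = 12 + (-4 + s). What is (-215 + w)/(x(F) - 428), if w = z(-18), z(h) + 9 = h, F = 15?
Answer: 242/405 ≈ 0.59753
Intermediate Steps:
z(h) = -9 + h
w = -27 (w = -9 - 18 = -27)
x(s) = 8 + s
(-215 + w)/(x(F) - 428) = (-215 - 27)/((8 + 15) - 428) = -242/(23 - 428) = -242/(-405) = -242*(-1/405) = 242/405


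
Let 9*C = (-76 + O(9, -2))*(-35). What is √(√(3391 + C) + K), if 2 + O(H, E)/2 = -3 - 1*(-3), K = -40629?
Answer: √(-365661 + 3*√33319)/3 ≈ 201.42*I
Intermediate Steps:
O(H, E) = -4 (O(H, E) = -4 + 2*(-3 - 1*(-3)) = -4 + 2*(-3 + 3) = -4 + 2*0 = -4 + 0 = -4)
C = 2800/9 (C = ((-76 - 4)*(-35))/9 = (-80*(-35))/9 = (⅑)*2800 = 2800/9 ≈ 311.11)
√(√(3391 + C) + K) = √(√(3391 + 2800/9) - 40629) = √(√(33319/9) - 40629) = √(√33319/3 - 40629) = √(-40629 + √33319/3)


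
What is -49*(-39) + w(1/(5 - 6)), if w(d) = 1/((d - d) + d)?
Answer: 1910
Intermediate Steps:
w(d) = 1/d (w(d) = 1/(0 + d) = 1/d)
-49*(-39) + w(1/(5 - 6)) = -49*(-39) + 1/(1/(5 - 6)) = 1911 + 1/(1/(-1)) = 1911 + 1/(-1) = 1911 - 1 = 1910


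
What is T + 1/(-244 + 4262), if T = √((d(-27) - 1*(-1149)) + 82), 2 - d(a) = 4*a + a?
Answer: 1/4018 + 6*√38 ≈ 36.987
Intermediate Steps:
d(a) = 2 - 5*a (d(a) = 2 - (4*a + a) = 2 - 5*a)
T = 6*√38 (T = √(((2 - 5*(-27)) - 1*(-1149)) + 82) = √(((2 + 135) + 1149) + 82) = √((137 + 1149) + 82) = √(1286 + 82) = √1368 = 6*√38 ≈ 36.987)
T + 1/(-244 + 4262) = 6*√38 + 1/(-244 + 4262) = 6*√38 + 1/4018 = 1/4018 + 6*√38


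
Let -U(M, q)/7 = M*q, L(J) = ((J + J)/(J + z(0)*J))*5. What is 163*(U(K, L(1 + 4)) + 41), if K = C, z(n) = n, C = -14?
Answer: 166423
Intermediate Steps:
K = -14
L(J) = 10 (L(J) = ((J + J)/(J + 0*J))*5 = ((2*J)/(J + 0))*5 = ((2*J)/J)*5 = 2*5 = 10)
U(M, q) = -7*M*q
163*(U(K, L(1 + 4)) + 41) = 163*(-7*(-14)*10 + 41) = 163*(980 + 41) = 163*1021 = 166423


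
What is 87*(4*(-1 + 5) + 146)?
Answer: 14094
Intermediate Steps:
87*(4*(-1 + 5) + 146) = 87*(4*4 + 146) = 87*(16 + 146) = 87*162 = 14094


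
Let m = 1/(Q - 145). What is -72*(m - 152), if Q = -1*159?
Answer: 415881/38 ≈ 10944.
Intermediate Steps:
Q = -159
m = -1/304 (m = 1/(-159 - 145) = 1/(-304) = -1/304 ≈ -0.0032895)
-72*(m - 152) = -72*(-1/304 - 152) = -72*(-46209/304) = 415881/38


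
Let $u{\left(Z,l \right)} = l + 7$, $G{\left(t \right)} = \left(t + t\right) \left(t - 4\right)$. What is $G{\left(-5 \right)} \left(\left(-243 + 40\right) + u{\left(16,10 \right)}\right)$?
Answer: $-16740$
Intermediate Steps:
$G{\left(t \right)} = 2 t \left(-4 + t\right)$
$u{\left(Z,l \right)} = 7 + l$
$G{\left(-5 \right)} \left(\left(-243 + 40\right) + u{\left(16,10 \right)}\right) = 2 \left(-5\right) \left(-4 - 5\right) \left(\left(-243 + 40\right) + \left(7 + 10\right)\right) = 2 \left(-5\right) \left(-9\right) \left(-203 + 17\right) = 90 \left(-186\right) = -16740$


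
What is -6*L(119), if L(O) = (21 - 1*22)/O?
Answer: 6/119 ≈ 0.050420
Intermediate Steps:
L(O) = -1/O (L(O) = (21 - 22)/O = -1/O)
-6*L(119) = -(-6)/119 = -6*(-1/119) = 6/119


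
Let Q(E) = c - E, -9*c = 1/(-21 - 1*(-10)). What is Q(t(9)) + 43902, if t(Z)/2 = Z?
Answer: 4344517/99 ≈ 43884.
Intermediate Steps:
c = 1/99 (c = -1/(9*(-21 - 1*(-10))) = -1/(9*(-21 + 10)) = -⅑/(-11) = -⅑*(-1/11) = 1/99 ≈ 0.010101)
t(Z) = 2*Z
Q(E) = 1/99 - E
Q(t(9)) + 43902 = (1/99 - 2*9) + 43902 = (1/99 - 1*18) + 43902 = (1/99 - 18) + 43902 = -1781/99 + 43902 = 4344517/99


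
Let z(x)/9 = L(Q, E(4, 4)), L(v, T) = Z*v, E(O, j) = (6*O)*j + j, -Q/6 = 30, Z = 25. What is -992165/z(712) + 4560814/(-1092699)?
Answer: 19987216363/983429100 ≈ 20.324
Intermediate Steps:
Q = -180 (Q = -6*30 = -180)
E(O, j) = j + 6*O*j (E(O, j) = 6*O*j + j = j + 6*O*j)
L(v, T) = 25*v
z(x) = -40500 (z(x) = 9*(25*(-180)) = 9*(-4500) = -40500)
-992165/z(712) + 4560814/(-1092699) = -992165/(-40500) + 4560814/(-1092699) = -992165*(-1/40500) + 4560814*(-1/1092699) = 198433/8100 - 4560814/1092699 = 19987216363/983429100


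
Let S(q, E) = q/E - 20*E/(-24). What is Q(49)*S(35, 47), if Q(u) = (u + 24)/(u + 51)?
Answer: 164323/5640 ≈ 29.135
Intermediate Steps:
S(q, E) = 5*E/6 + q/E (S(q, E) = q/E - 20*E*(-1/24) = q/E + 5*E/6 = 5*E/6 + q/E)
Q(u) = (24 + u)/(51 + u)
Q(49)*S(35, 47) = ((24 + 49)/(51 + 49))*((⅚)*47 + 35/47) = (73/100)*(235/6 + 35*(1/47)) = ((1/100)*73)*(235/6 + 35/47) = (73/100)*(11255/282) = 164323/5640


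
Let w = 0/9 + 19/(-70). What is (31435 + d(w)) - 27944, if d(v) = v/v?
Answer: 3492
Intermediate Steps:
w = -19/70 (w = 0*(1/9) + 19*(-1/70) = 0 - 19/70 = -19/70 ≈ -0.27143)
d(v) = 1
(31435 + d(w)) - 27944 = (31435 + 1) - 27944 = 31436 - 27944 = 3492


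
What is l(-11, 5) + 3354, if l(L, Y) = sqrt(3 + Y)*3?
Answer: 3354 + 6*sqrt(2) ≈ 3362.5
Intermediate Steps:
l(L, Y) = 3*sqrt(3 + Y)
l(-11, 5) + 3354 = 3*sqrt(3 + 5) + 3354 = 3*sqrt(8) + 3354 = 3*(2*sqrt(2)) + 3354 = 6*sqrt(2) + 3354 = 3354 + 6*sqrt(2)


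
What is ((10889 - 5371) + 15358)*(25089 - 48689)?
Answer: -492673600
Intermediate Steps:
((10889 - 5371) + 15358)*(25089 - 48689) = (5518 + 15358)*(-23600) = 20876*(-23600) = -492673600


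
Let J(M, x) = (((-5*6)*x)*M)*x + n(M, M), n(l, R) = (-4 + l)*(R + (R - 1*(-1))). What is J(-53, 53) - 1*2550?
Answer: 4469745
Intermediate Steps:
n(l, R) = (1 + 2*R)*(-4 + l) (n(l, R) = (-4 + l)*(R + (R + 1)) = (-4 + l)*(R + (1 + R)) = (-4 + l)*(1 + 2*R) = (1 + 2*R)*(-4 + l))
J(M, x) = -4 - 7*M + 2*M² - 30*M*x² (J(M, x) = (((-5*6)*x)*M)*x + (-4 + M - 8*M + 2*M*M) = ((-30*x)*M)*x + (-4 + M - 8*M + 2*M²) = (-30*M*x)*x + (-4 - 7*M + 2*M²) = -30*M*x² + (-4 - 7*M + 2*M²) = -4 - 7*M + 2*M² - 30*M*x²)
J(-53, 53) - 1*2550 = (-4 - 7*(-53) + 2*(-53)² - 30*(-53)*53²) - 1*2550 = (-4 + 371 + 2*2809 - 30*(-53)*2809) - 2550 = (-4 + 371 + 5618 + 4466310) - 2550 = 4472295 - 2550 = 4469745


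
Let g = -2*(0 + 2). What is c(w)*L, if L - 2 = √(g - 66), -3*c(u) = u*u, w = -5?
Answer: -50/3 - 25*I*√70/3 ≈ -16.667 - 69.722*I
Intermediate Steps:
g = -4 (g = -2*2 = -4)
c(u) = -u²/3 (c(u) = -u*u/3 = -u²/3)
L = 2 + I*√70 (L = 2 + √(-4 - 66) = 2 + √(-70) = 2 + I*√70 ≈ 2.0 + 8.3666*I)
c(w)*L = (-⅓*(-5)²)*(2 + I*√70) = (-⅓*25)*(2 + I*√70) = -25*(2 + I*√70)/3 = -50/3 - 25*I*√70/3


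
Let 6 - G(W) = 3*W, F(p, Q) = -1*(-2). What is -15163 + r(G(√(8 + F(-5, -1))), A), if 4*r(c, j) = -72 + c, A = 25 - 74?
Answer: -30359/2 - 3*√10/4 ≈ -15182.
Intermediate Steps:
F(p, Q) = 2
A = -49
G(W) = 6 - 3*W
r(c, j) = -18 + c/4 (r(c, j) = (-72 + c)/4 = -18 + c/4)
-15163 + r(G(√(8 + F(-5, -1))), A) = -15163 + (-18 + (6 - 3*√(8 + 2))/4) = -15163 + (-18 + (6 - 3*√10)/4) = -15163 + (-18 + (3/2 - 3*√10/4)) = -15163 + (-33/2 - 3*√10/4) = -30359/2 - 3*√10/4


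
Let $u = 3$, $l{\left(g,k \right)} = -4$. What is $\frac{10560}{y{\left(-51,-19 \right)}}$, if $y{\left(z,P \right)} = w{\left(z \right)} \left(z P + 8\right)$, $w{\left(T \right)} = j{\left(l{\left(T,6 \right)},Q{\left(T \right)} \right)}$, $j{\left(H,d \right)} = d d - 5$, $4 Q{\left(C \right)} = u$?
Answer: $- \frac{168960}{69367} \approx -2.4357$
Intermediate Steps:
$Q{\left(C \right)} = \frac{3}{4}$ ($Q{\left(C \right)} = \frac{1}{4} \cdot 3 = \frac{3}{4}$)
$j{\left(H,d \right)} = -5 + d^{2}$ ($j{\left(H,d \right)} = d^{2} - 5 = -5 + d^{2}$)
$w{\left(T \right)} = - \frac{71}{16}$ ($w{\left(T \right)} = -5 + \left(\frac{3}{4}\right)^{2} = -5 + \frac{9}{16} = - \frac{71}{16}$)
$y{\left(z,P \right)} = - \frac{71}{2} - \frac{71 P z}{16}$ ($y{\left(z,P \right)} = - \frac{71 \left(z P + 8\right)}{16} = - \frac{71 \left(P z + 8\right)}{16} = - \frac{71 \left(8 + P z\right)}{16} = - \frac{71}{2} - \frac{71 P z}{16}$)
$\frac{10560}{y{\left(-51,-19 \right)}} = \frac{10560}{- \frac{71}{2} - \left(- \frac{1349}{16}\right) \left(-51\right)} = \frac{10560}{- \frac{71}{2} - \frac{68799}{16}} = \frac{10560}{- \frac{69367}{16}} = 10560 \left(- \frac{16}{69367}\right) = - \frac{168960}{69367}$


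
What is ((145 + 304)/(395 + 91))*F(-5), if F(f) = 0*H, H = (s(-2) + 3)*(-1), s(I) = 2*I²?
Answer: 0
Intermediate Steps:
H = -11 (H = (2*(-2)² + 3)*(-1) = (2*4 + 3)*(-1) = (8 + 3)*(-1) = 11*(-1) = -11)
F(f) = 0 (F(f) = 0*(-11) = 0)
((145 + 304)/(395 + 91))*F(-5) = ((145 + 304)/(395 + 91))*0 = (449/486)*0 = 0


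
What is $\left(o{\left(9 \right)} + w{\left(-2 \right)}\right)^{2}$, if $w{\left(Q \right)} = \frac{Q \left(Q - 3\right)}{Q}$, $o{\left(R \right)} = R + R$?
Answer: $169$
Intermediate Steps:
$o{\left(R \right)} = 2 R$
$w{\left(Q \right)} = -3 + Q$ ($w{\left(Q \right)} = \frac{Q \left(-3 + Q\right)}{Q} = -3 + Q$)
$\left(o{\left(9 \right)} + w{\left(-2 \right)}\right)^{2} = \left(2 \cdot 9 - 5\right)^{2} = \left(18 - 5\right)^{2} = 13^{2} = 169$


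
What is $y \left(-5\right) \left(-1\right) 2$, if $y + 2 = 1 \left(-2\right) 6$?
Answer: $-140$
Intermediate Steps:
$y = -14$ ($y = -2 + 1 \left(-2\right) 6 = -2 - 12 = -14$)
$y \left(-5\right) \left(-1\right) 2 = - 14 \left(-5\right) \left(-1\right) 2 = - 14 \cdot 5 \cdot 2 = \left(-14\right) 10 = -140$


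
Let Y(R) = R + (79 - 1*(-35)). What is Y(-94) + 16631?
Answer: 16651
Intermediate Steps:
Y(R) = 114 + R (Y(R) = R + (79 + 35) = R + 114 = 114 + R)
Y(-94) + 16631 = (114 - 94) + 16631 = 20 + 16631 = 16651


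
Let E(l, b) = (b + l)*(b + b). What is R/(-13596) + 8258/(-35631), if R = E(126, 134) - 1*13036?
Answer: -177546511/40369923 ≈ -4.3980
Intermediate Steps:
E(l, b) = 2*b*(b + l) (E(l, b) = (b + l)*(2*b) = 2*b*(b + l))
R = 56644 (R = 2*134*(134 + 126) - 1*13036 = 2*134*260 - 13036 = 69680 - 13036 = 56644)
R/(-13596) + 8258/(-35631) = 56644/(-13596) + 8258/(-35631) = 56644*(-1/13596) + 8258*(-1/35631) = -14161/3399 - 8258/35631 = -177546511/40369923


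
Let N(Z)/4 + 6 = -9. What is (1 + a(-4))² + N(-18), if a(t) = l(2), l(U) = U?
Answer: -51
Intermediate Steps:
a(t) = 2
N(Z) = -60 (N(Z) = -24 + 4*(-9) = -24 - 36 = -60)
(1 + a(-4))² + N(-18) = (1 + 2)² - 60 = 3² - 60 = 9 - 60 = -51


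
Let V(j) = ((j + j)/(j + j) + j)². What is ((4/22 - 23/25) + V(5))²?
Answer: 94031809/75625 ≈ 1243.4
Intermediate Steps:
V(j) = (1 + j)² (V(j) = ((2*j)/((2*j)) + j)² = ((2*j)*(1/(2*j)) + j)² = (1 + j)²)
((4/22 - 23/25) + V(5))² = ((4/22 - 23/25) + (1 + 5)²)² = ((4*(1/22) - 23*1/25) + 6²)² = ((2/11 - 23/25) + 36)² = (-203/275 + 36)² = (9697/275)² = 94031809/75625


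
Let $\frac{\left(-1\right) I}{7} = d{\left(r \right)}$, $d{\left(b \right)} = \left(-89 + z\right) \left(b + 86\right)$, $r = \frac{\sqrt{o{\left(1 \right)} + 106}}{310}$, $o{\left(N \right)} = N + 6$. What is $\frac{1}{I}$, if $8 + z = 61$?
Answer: $\frac{2066150}{44777595681} - \frac{155 \sqrt{113}}{89555191362} \approx 4.6124 \cdot 10^{-5}$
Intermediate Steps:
$z = 53$ ($z = -8 + 61 = 53$)
$o{\left(N \right)} = 6 + N$
$r = \frac{\sqrt{113}}{310}$ ($r = \frac{\sqrt{\left(6 + 1\right) + 106}}{310} = \sqrt{7 + 106} \cdot \frac{1}{310} = \sqrt{113} \cdot \frac{1}{310} = \frac{\sqrt{113}}{310} \approx 0.034291$)
$d{\left(b \right)} = -3096 - 36 b$ ($d{\left(b \right)} = \left(-89 + 53\right) \left(b + 86\right) = - 36 \left(86 + b\right) = -3096 - 36 b$)
$I = 21672 + \frac{126 \sqrt{113}}{155}$ ($I = - 7 \left(-3096 - 36 \frac{\sqrt{113}}{310}\right) = - 7 \left(-3096 - \frac{18 \sqrt{113}}{155}\right) = 21672 + \frac{126 \sqrt{113}}{155} \approx 21681.0$)
$\frac{1}{I} = \frac{1}{21672 + \frac{126 \sqrt{113}}{155}}$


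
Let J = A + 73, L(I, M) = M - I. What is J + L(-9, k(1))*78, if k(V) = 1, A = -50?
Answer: 803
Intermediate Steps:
J = 23 (J = -50 + 73 = 23)
J + L(-9, k(1))*78 = 23 + (1 - 1*(-9))*78 = 23 + (1 + 9)*78 = 23 + 10*78 = 23 + 780 = 803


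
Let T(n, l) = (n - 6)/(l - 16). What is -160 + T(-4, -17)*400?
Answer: -1280/33 ≈ -38.788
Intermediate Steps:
T(n, l) = (-6 + n)/(-16 + l)
-160 + T(-4, -17)*400 = -160 + ((-6 - 4)/(-16 - 17))*400 = -160 + (-10/(-33))*400 = -160 - 1/33*(-10)*400 = -160 + (10/33)*400 = -160 + 4000/33 = -1280/33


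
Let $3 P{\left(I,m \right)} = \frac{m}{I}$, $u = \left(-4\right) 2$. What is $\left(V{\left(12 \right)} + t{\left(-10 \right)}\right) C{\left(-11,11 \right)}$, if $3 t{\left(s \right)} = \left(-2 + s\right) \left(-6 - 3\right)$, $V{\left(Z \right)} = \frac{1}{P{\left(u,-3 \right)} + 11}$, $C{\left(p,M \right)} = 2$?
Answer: $\frac{6424}{89} \approx 72.18$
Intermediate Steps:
$u = -8$
$P{\left(I,m \right)} = \frac{m}{3 I}$ ($P{\left(I,m \right)} = \frac{m \frac{1}{I}}{3} = \frac{m}{3 I}$)
$V{\left(Z \right)} = \frac{8}{89}$ ($V{\left(Z \right)} = \frac{1}{\frac{1}{3} \left(-3\right) \frac{1}{-8} + 11} = \frac{1}{\frac{1}{3} \left(-3\right) \left(- \frac{1}{8}\right) + 11} = \frac{1}{\frac{1}{8} + 11} = \frac{1}{\frac{89}{8}} = \frac{8}{89}$)
$t{\left(s \right)} = 6 - 3 s$ ($t{\left(s \right)} = \frac{\left(-2 + s\right) \left(-6 - 3\right)}{3} = \frac{\left(-2 + s\right) \left(-9\right)}{3} = \frac{18 - 9 s}{3} = 6 - 3 s$)
$\left(V{\left(12 \right)} + t{\left(-10 \right)}\right) C{\left(-11,11 \right)} = \left(\frac{8}{89} + \left(6 - -30\right)\right) 2 = \left(\frac{8}{89} + \left(6 + 30\right)\right) 2 = \left(\frac{8}{89} + 36\right) 2 = \frac{3212}{89} \cdot 2 = \frac{6424}{89}$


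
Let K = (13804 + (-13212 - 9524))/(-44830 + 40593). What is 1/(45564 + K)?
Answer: 4237/193063600 ≈ 2.1946e-5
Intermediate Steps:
K = 8932/4237 (K = (13804 - 22736)/(-4237) = -8932*(-1/4237) = 8932/4237 ≈ 2.1081)
1/(45564 + K) = 1/(45564 + 8932/4237) = 1/(193063600/4237) = 4237/193063600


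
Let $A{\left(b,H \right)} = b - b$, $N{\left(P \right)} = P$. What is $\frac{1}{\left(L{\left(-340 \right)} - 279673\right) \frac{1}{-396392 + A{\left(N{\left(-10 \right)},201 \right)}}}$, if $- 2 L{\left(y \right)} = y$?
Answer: $\frac{396392}{279503} \approx 1.4182$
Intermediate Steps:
$L{\left(y \right)} = - \frac{y}{2}$
$A{\left(b,H \right)} = 0$
$\frac{1}{\left(L{\left(-340 \right)} - 279673\right) \frac{1}{-396392 + A{\left(N{\left(-10 \right)},201 \right)}}} = \frac{1}{\left(\left(- \frac{1}{2}\right) \left(-340\right) - 279673\right) \frac{1}{-396392 + 0}} = \frac{1}{\left(170 - 279673\right) \frac{1}{-396392}} = \frac{1}{\left(-279503\right) \left(- \frac{1}{396392}\right)} = \frac{1}{\frac{279503}{396392}} = \frac{396392}{279503}$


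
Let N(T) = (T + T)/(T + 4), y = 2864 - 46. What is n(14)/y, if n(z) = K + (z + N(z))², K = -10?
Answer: 9395/114129 ≈ 0.082319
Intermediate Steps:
y = 2818
N(T) = 2*T/(4 + T) (N(T) = (2*T)/(4 + T) = 2*T/(4 + T))
n(z) = -10 + (z + 2*z/(4 + z))²
n(14)/y = (-10 + 14²*(6 + 14)²/(4 + 14)²)/2818 = (-10 + 196*20²/18²)*(1/2818) = (-10 + 196*(1/324)*400)*(1/2818) = (-10 + 19600/81)*(1/2818) = (18790/81)*(1/2818) = 9395/114129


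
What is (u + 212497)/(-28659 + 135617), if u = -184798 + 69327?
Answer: 48513/53479 ≈ 0.90714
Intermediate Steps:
u = -115471
(u + 212497)/(-28659 + 135617) = (-115471 + 212497)/(-28659 + 135617) = 97026/106958 = 97026*(1/106958) = 48513/53479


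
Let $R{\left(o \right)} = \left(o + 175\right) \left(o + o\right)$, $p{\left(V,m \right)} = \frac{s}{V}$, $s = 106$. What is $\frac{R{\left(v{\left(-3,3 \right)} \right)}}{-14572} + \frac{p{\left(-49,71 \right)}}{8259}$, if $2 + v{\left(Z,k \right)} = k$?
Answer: $- \frac{35998966}{1474289313} \approx -0.024418$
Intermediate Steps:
$v{\left(Z,k \right)} = -2 + k$
$p{\left(V,m \right)} = \frac{106}{V}$
$R{\left(o \right)} = 2 o \left(175 + o\right)$ ($R{\left(o \right)} = \left(175 + o\right) 2 o = 2 o \left(175 + o\right)$)
$\frac{R{\left(v{\left(-3,3 \right)} \right)}}{-14572} + \frac{p{\left(-49,71 \right)}}{8259} = \frac{2 \left(-2 + 3\right) \left(175 + \left(-2 + 3\right)\right)}{-14572} + \frac{106 \frac{1}{-49}}{8259} = 2 \cdot 1 \left(175 + 1\right) \left(- \frac{1}{14572}\right) + 106 \left(- \frac{1}{49}\right) \frac{1}{8259} = 2 \cdot 1 \cdot 176 \left(- \frac{1}{14572}\right) - \frac{106}{404691} = 352 \left(- \frac{1}{14572}\right) - \frac{106}{404691} = - \frac{88}{3643} - \frac{106}{404691} = - \frac{35998966}{1474289313}$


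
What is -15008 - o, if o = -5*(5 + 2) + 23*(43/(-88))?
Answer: -1316635/88 ≈ -14962.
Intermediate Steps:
o = -4069/88 (o = -5*7 + 23*(43*(-1/88)) = -35 + 23*(-43/88) = -35 - 989/88 = -4069/88 ≈ -46.239)
-15008 - o = -15008 - 1*(-4069/88) = -15008 + 4069/88 = -1316635/88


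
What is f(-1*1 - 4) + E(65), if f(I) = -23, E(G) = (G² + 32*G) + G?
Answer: 6347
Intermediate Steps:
E(G) = G² + 33*G
f(-1*1 - 4) + E(65) = -23 + 65*(33 + 65) = -23 + 65*98 = -23 + 6370 = 6347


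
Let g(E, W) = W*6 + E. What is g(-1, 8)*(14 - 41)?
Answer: -1269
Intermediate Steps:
g(E, W) = E + 6*W (g(E, W) = 6*W + E = E + 6*W)
g(-1, 8)*(14 - 41) = (-1 + 6*8)*(14 - 41) = (-1 + 48)*(-27) = 47*(-27) = -1269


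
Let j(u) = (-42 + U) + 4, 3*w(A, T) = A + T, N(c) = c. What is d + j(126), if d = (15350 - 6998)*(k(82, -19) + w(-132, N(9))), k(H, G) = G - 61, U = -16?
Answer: -1010646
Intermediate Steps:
k(H, G) = -61 + G
w(A, T) = A/3 + T/3 (w(A, T) = (A + T)/3 = A/3 + T/3)
j(u) = -54 (j(u) = (-42 - 16) + 4 = -58 + 4 = -54)
d = -1010592 (d = (15350 - 6998)*((-61 - 19) + ((⅓)*(-132) + (⅓)*9)) = 8352*(-80 + (-44 + 3)) = 8352*(-80 - 41) = 8352*(-121) = -1010592)
d + j(126) = -1010592 - 54 = -1010646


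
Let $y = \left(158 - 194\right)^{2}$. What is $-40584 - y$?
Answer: $-41880$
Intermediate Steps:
$y = 1296$ ($y = \left(-36\right)^{2} = 1296$)
$-40584 - y = -40584 - 1296 = -41880$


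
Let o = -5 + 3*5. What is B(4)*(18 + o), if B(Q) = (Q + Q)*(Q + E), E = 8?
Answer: 2688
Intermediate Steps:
B(Q) = 2*Q*(8 + Q) (B(Q) = (Q + Q)*(Q + 8) = (2*Q)*(8 + Q) = 2*Q*(8 + Q))
o = 10 (o = -5 + 15 = 10)
B(4)*(18 + o) = (2*4*(8 + 4))*(18 + 10) = (2*4*12)*28 = 96*28 = 2688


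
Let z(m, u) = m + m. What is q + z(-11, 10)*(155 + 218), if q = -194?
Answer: -8400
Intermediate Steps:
z(m, u) = 2*m
q + z(-11, 10)*(155 + 218) = -194 + (2*(-11))*(155 + 218) = -194 - 22*373 = -194 - 8206 = -8400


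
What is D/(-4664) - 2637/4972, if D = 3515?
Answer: -676717/527032 ≈ -1.2840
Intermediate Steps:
D/(-4664) - 2637/4972 = 3515/(-4664) - 2637/4972 = 3515*(-1/4664) - 2637*1/4972 = -3515/4664 - 2637/4972 = -676717/527032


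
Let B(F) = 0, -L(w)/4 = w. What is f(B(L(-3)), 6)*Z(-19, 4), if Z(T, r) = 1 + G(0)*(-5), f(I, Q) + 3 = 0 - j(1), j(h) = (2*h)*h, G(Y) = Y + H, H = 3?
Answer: 70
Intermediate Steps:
L(w) = -4*w
G(Y) = 3 + Y (G(Y) = Y + 3 = 3 + Y)
j(h) = 2*h²
f(I, Q) = -5 (f(I, Q) = -3 + (0 - 2*1²) = -3 + (0 - 2) = -3 - 2 = -5)
Z(T, r) = -14 (Z(T, r) = 1 + (3 + 0)*(-5) = 1 + 3*(-5) = 1 - 15 = -14)
f(B(L(-3)), 6)*Z(-19, 4) = -5*(-14) = 70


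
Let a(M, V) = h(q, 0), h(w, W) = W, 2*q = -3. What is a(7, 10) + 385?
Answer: 385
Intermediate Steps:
q = -3/2 (q = (½)*(-3) = -3/2 ≈ -1.5000)
a(M, V) = 0
a(7, 10) + 385 = 0 + 385 = 385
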